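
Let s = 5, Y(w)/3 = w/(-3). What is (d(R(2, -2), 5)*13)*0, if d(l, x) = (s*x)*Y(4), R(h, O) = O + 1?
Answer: 0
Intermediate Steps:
R(h, O) = 1 + O
Y(w) = -w (Y(w) = 3*(w/(-3)) = 3*(w*(-⅓)) = 3*(-w/3) = -w)
d(l, x) = -20*x (d(l, x) = (5*x)*(-1*4) = (5*x)*(-4) = -20*x)
(d(R(2, -2), 5)*13)*0 = (-20*5*13)*0 = -100*13*0 = -1300*0 = 0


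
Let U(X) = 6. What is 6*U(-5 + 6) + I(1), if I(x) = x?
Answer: 37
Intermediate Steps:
6*U(-5 + 6) + I(1) = 6*6 + 1 = 36 + 1 = 37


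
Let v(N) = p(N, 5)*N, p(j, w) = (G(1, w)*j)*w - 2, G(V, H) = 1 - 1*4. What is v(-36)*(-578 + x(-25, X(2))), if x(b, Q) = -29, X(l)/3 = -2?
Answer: 11756376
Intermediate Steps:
X(l) = -6 (X(l) = 3*(-2) = -6)
G(V, H) = -3 (G(V, H) = 1 - 4 = -3)
p(j, w) = -2 - 3*j*w (p(j, w) = (-3*j)*w - 2 = -3*j*w - 2 = -2 - 3*j*w)
v(N) = N*(-2 - 15*N) (v(N) = (-2 - 3*N*5)*N = (-2 - 15*N)*N = N*(-2 - 15*N))
v(-36)*(-578 + x(-25, X(2))) = (-36*(-2 - 15*(-36)))*(-578 - 29) = -36*(-2 + 540)*(-607) = -36*538*(-607) = -19368*(-607) = 11756376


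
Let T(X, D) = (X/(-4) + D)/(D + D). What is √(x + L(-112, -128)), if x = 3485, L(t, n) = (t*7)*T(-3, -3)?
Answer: √3191 ≈ 56.489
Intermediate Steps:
T(X, D) = (D - X/4)/(2*D) (T(X, D) = (X*(-¼) + D)/((2*D)) = (-X/4 + D)*(1/(2*D)) = (D - X/4)*(1/(2*D)) = (D - X/4)/(2*D))
L(t, n) = 21*t/8 (L(t, n) = (t*7)*((⅛)*(-1*(-3) + 4*(-3))/(-3)) = (7*t)*((⅛)*(-⅓)*(3 - 12)) = (7*t)*((⅛)*(-⅓)*(-9)) = (7*t)*(3/8) = 21*t/8)
√(x + L(-112, -128)) = √(3485 + (21/8)*(-112)) = √(3485 - 294) = √3191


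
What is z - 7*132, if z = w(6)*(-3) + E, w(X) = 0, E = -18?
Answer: -942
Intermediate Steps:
z = -18 (z = 0*(-3) - 18 = 0 - 18 = -18)
z - 7*132 = -18 - 7*132 = -18 - 924 = -942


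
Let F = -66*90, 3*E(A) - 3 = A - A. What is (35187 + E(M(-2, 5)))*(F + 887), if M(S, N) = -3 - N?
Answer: -177804964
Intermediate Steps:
E(A) = 1 (E(A) = 1 + (A - A)/3 = 1 + (1/3)*0 = 1 + 0 = 1)
F = -5940
(35187 + E(M(-2, 5)))*(F + 887) = (35187 + 1)*(-5940 + 887) = 35188*(-5053) = -177804964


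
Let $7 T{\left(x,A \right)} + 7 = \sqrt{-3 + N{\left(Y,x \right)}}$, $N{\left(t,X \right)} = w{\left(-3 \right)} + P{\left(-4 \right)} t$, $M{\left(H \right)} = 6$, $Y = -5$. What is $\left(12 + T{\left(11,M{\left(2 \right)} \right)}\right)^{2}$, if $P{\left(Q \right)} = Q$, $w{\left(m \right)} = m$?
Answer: $\frac{\left(77 + \sqrt{14}\right)^{2}}{49} \approx 133.05$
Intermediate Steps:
$N{\left(t,X \right)} = -3 - 4 t$
$T{\left(x,A \right)} = -1 + \frac{\sqrt{14}}{7}$ ($T{\left(x,A \right)} = -1 + \frac{\sqrt{-3 - -17}}{7} = -1 + \frac{\sqrt{-3 + \left(-3 + 20\right)}}{7} = -1 + \frac{\sqrt{-3 + 17}}{7} = -1 + \frac{\sqrt{14}}{7}$)
$\left(12 + T{\left(11,M{\left(2 \right)} \right)}\right)^{2} = \left(12 - \left(1 - \frac{\sqrt{14}}{7}\right)\right)^{2} = \left(11 + \frac{\sqrt{14}}{7}\right)^{2}$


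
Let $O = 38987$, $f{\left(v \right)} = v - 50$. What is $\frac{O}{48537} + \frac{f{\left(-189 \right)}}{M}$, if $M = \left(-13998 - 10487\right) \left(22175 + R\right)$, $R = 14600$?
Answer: $\frac{35105305058968}{43704456064875} \approx 0.80324$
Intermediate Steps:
$f{\left(v \right)} = -50 + v$
$M = -900435875$ ($M = \left(-13998 - 10487\right) \left(22175 + 14600\right) = \left(-24485\right) 36775 = -900435875$)
$\frac{O}{48537} + \frac{f{\left(-189 \right)}}{M} = \frac{38987}{48537} + \frac{-50 - 189}{-900435875} = 38987 \cdot \frac{1}{48537} - - \frac{239}{900435875} = \frac{38987}{48537} + \frac{239}{900435875} = \frac{35105305058968}{43704456064875}$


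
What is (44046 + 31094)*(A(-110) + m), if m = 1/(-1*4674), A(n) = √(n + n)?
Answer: -37570/2337 + 150280*I*√55 ≈ -16.076 + 1.1145e+6*I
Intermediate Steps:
A(n) = √2*√n (A(n) = √(2*n) = √2*√n)
m = -1/4674 (m = 1/(-4674) = -1/4674 ≈ -0.00021395)
(44046 + 31094)*(A(-110) + m) = (44046 + 31094)*(√2*√(-110) - 1/4674) = 75140*(√2*(I*√110) - 1/4674) = 75140*(2*I*√55 - 1/4674) = 75140*(-1/4674 + 2*I*√55) = -37570/2337 + 150280*I*√55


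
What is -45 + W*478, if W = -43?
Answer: -20599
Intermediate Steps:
-45 + W*478 = -45 - 43*478 = -45 - 20554 = -20599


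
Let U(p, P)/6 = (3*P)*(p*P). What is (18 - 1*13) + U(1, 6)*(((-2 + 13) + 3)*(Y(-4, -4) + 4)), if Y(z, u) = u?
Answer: 5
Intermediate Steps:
U(p, P) = 18*p*P² (U(p, P) = 6*((3*P)*(p*P)) = 6*((3*P)*(P*p)) = 6*(3*p*P²) = 18*p*P²)
(18 - 1*13) + U(1, 6)*(((-2 + 13) + 3)*(Y(-4, -4) + 4)) = (18 - 1*13) + (18*1*6²)*(((-2 + 13) + 3)*(-4 + 4)) = (18 - 13) + (18*1*36)*((11 + 3)*0) = 5 + 648*(14*0) = 5 + 648*0 = 5 + 0 = 5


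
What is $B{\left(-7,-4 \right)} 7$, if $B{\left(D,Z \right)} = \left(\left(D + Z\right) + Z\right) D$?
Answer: $735$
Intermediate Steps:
$B{\left(D,Z \right)} = D \left(D + 2 Z\right)$ ($B{\left(D,Z \right)} = \left(D + 2 Z\right) D = D \left(D + 2 Z\right)$)
$B{\left(-7,-4 \right)} 7 = - 7 \left(-7 + 2 \left(-4\right)\right) 7 = - 7 \left(-7 - 8\right) 7 = \left(-7\right) \left(-15\right) 7 = 105 \cdot 7 = 735$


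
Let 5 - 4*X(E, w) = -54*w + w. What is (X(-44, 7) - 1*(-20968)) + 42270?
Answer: 63332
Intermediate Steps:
X(E, w) = 5/4 + 53*w/4 (X(E, w) = 5/4 - (-54*w + w)/4 = 5/4 - (-53)*w/4 = 5/4 + 53*w/4)
(X(-44, 7) - 1*(-20968)) + 42270 = ((5/4 + (53/4)*7) - 1*(-20968)) + 42270 = ((5/4 + 371/4) + 20968) + 42270 = (94 + 20968) + 42270 = 21062 + 42270 = 63332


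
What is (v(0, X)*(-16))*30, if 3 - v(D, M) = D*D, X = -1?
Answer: -1440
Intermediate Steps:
v(D, M) = 3 - D**2 (v(D, M) = 3 - D*D = 3 - D**2)
(v(0, X)*(-16))*30 = ((3 - 1*0**2)*(-16))*30 = ((3 - 1*0)*(-16))*30 = ((3 + 0)*(-16))*30 = (3*(-16))*30 = -48*30 = -1440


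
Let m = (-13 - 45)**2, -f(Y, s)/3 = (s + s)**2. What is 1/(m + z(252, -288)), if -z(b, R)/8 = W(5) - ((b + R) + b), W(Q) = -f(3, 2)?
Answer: 1/4708 ≈ 0.00021240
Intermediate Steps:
f(Y, s) = -12*s**2 (f(Y, s) = -3*(s + s)**2 = -3*4*s**2 = -12*s**2)
m = 3364 (m = (-58)**2 = 3364)
W(Q) = 48 (W(Q) = -(-12)*2**2 = -(-12)*4 = -1*(-48) = 48)
z(b, R) = -384 + 8*R + 16*b (z(b, R) = -8*(48 - ((b + R) + b)) = -8*(48 - ((R + b) + b)) = -8*(48 - (R + 2*b)) = -8*(48 + (-R - 2*b)) = -8*(48 - R - 2*b) = -384 + 8*R + 16*b)
1/(m + z(252, -288)) = 1/(3364 + (-384 + 8*(-288) + 16*252)) = 1/(3364 + (-384 - 2304 + 4032)) = 1/(3364 + 1344) = 1/4708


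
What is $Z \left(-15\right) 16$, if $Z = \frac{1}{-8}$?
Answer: $30$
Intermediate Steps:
$Z = - \frac{1}{8} \approx -0.125$
$Z \left(-15\right) 16 = \left(- \frac{1}{8}\right) \left(-15\right) 16 = \frac{15}{8} \cdot 16 = 30$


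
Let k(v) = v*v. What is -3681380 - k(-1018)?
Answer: -4717704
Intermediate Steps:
k(v) = v²
-3681380 - k(-1018) = -3681380 - 1*(-1018)² = -3681380 - 1*1036324 = -3681380 - 1036324 = -4717704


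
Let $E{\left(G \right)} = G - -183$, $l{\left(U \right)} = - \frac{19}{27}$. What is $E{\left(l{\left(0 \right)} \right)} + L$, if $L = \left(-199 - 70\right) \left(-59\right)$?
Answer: $\frac{433439}{27} \approx 16053.0$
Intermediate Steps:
$l{\left(U \right)} = - \frac{19}{27}$ ($l{\left(U \right)} = \left(-19\right) \frac{1}{27} = - \frac{19}{27}$)
$E{\left(G \right)} = 183 + G$ ($E{\left(G \right)} = G + 183 = 183 + G$)
$L = 15871$ ($L = \left(-269\right) \left(-59\right) = 15871$)
$E{\left(l{\left(0 \right)} \right)} + L = \left(183 - \frac{19}{27}\right) + 15871 = \frac{4922}{27} + 15871 = \frac{433439}{27}$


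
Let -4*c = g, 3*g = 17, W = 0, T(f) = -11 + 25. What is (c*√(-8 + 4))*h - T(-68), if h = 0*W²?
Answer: -14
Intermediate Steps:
T(f) = 14
g = 17/3 (g = (⅓)*17 = 17/3 ≈ 5.6667)
h = 0 (h = 0*0² = 0*0 = 0)
c = -17/12 (c = -¼*17/3 = -17/12 ≈ -1.4167)
(c*√(-8 + 4))*h - T(-68) = -17*√(-8 + 4)/12*0 - 1*14 = -17*I/6*0 - 14 = 0 - 14 = -14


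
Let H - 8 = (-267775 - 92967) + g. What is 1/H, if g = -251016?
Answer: -1/611750 ≈ -1.6347e-6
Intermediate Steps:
H = -611750 (H = 8 + ((-267775 - 92967) - 251016) = 8 + (-360742 - 251016) = 8 - 611758 = -611750)
1/H = 1/(-611750) = -1/611750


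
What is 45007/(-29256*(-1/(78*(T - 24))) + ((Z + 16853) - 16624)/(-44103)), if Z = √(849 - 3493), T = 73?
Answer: 271721975259775648335/46182163651979261 + 1610857257452898*I*√661/46182163651979261 ≈ 5883.7 + 0.89678*I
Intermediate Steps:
Z = 2*I*√661 (Z = √(-2644) = 2*I*√661 ≈ 51.42*I)
45007/(-29256*(-1/(78*(T - 24))) + ((Z + 16853) - 16624)/(-44103)) = 45007/(-29256*(-1/(78*(73 - 24))) + ((2*I*√661 + 16853) - 16624)/(-44103)) = 45007/(-29256/((-78*49)) + ((16853 + 2*I*√661) - 16624)*(-1/44103)) = 45007/(-29256/(-3822) + (229 + 2*I*√661)*(-1/44103)) = 45007/(-29256*(-1/3822) + (-229/44103 - 2*I*√661/44103)) = 45007/(4876/637 + (-229/44103 - 2*I*√661/44103)) = 45007/(214900355/28093611 - 2*I*√661/44103)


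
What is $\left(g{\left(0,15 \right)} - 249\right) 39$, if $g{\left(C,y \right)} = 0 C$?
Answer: $-9711$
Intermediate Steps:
$g{\left(C,y \right)} = 0$
$\left(g{\left(0,15 \right)} - 249\right) 39 = \left(0 - 249\right) 39 = \left(-249\right) 39 = -9711$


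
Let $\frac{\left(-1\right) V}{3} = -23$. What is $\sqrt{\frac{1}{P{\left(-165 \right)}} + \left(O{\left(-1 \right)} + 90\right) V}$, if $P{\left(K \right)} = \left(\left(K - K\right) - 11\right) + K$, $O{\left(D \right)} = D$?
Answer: $\frac{\sqrt{11888965}}{44} \approx 78.365$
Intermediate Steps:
$V = 69$ ($V = \left(-3\right) \left(-23\right) = 69$)
$P{\left(K \right)} = -11 + K$ ($P{\left(K \right)} = \left(0 - 11\right) + K = -11 + K$)
$\sqrt{\frac{1}{P{\left(-165 \right)}} + \left(O{\left(-1 \right)} + 90\right) V} = \sqrt{\frac{1}{-11 - 165} + \left(-1 + 90\right) 69} = \sqrt{\frac{1}{-176} + 89 \cdot 69} = \sqrt{- \frac{1}{176} + 6141} = \sqrt{\frac{1080815}{176}} = \frac{\sqrt{11888965}}{44}$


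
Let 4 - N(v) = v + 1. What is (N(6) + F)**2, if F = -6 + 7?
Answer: 4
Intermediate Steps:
N(v) = 3 - v (N(v) = 4 - (v + 1) = 4 - (1 + v) = 4 + (-1 - v) = 3 - v)
F = 1
(N(6) + F)**2 = ((3 - 1*6) + 1)**2 = ((3 - 6) + 1)**2 = (-3 + 1)**2 = (-2)**2 = 4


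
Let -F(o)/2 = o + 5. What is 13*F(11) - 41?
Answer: -457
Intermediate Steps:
F(o) = -10 - 2*o (F(o) = -2*(o + 5) = -2*(5 + o) = -10 - 2*o)
13*F(11) - 41 = 13*(-10 - 2*11) - 41 = 13*(-10 - 22) - 41 = 13*(-32) - 41 = -416 - 41 = -457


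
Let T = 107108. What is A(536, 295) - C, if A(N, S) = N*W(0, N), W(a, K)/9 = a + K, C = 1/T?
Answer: 276945299711/107108 ≈ 2.5857e+6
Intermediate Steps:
C = 1/107108 ≈ 9.3364e-6
W(a, K) = 9*K + 9*a (W(a, K) = 9*(a + K) = 9*(K + a) = 9*K + 9*a)
A(N, S) = 9*N² (A(N, S) = N*(9*N + 9*0) = N*(9*N + 0) = N*(9*N) = 9*N²)
A(536, 295) - C = 9*536² - 1*1/107108 = 9*287296 - 1/107108 = 2585664 - 1/107108 = 276945299711/107108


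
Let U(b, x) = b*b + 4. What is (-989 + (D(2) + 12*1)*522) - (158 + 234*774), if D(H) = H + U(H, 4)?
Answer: -170779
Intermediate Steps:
U(b, x) = 4 + b² (U(b, x) = b² + 4 = 4 + b²)
D(H) = 4 + H + H² (D(H) = H + (4 + H²) = 4 + H + H²)
(-989 + (D(2) + 12*1)*522) - (158 + 234*774) = (-989 + ((4 + 2 + 2²) + 12*1)*522) - (158 + 234*774) = (-989 + ((4 + 2 + 4) + 12)*522) - (158 + 181116) = (-989 + (10 + 12)*522) - 1*181274 = (-989 + 22*522) - 181274 = (-989 + 11484) - 181274 = 10495 - 181274 = -170779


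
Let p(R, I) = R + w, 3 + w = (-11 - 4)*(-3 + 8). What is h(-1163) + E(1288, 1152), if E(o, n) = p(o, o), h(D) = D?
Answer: 47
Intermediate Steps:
w = -78 (w = -3 + (-11 - 4)*(-3 + 8) = -3 - 15*5 = -3 - 75 = -78)
p(R, I) = -78 + R (p(R, I) = R - 78 = -78 + R)
E(o, n) = -78 + o
h(-1163) + E(1288, 1152) = -1163 + (-78 + 1288) = -1163 + 1210 = 47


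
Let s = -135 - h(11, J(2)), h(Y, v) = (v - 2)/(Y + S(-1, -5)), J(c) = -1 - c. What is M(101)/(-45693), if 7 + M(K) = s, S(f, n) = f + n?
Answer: 47/15231 ≈ 0.0030858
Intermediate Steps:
h(Y, v) = (-2 + v)/(-6 + Y) (h(Y, v) = (v - 2)/(Y + (-1 - 5)) = (-2 + v)/(Y - 6) = (-2 + v)/(-6 + Y))
s = -134 (s = -135 - (-2 + (-1 - 1*2))/(-6 + 11) = -135 - (-2 + (-1 - 2))/5 = -135 - (-2 - 3)/5 = -135 - (-5)/5 = -135 - 1*(-1) = -135 + 1 = -134)
M(K) = -141 (M(K) = -7 - 134 = -141)
M(101)/(-45693) = -141/(-45693) = -141*(-1/45693) = 47/15231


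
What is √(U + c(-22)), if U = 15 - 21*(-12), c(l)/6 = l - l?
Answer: √267 ≈ 16.340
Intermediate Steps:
c(l) = 0 (c(l) = 6*(l - l) = 6*0 = 0)
U = 267 (U = 15 + 252 = 267)
√(U + c(-22)) = √(267 + 0) = √267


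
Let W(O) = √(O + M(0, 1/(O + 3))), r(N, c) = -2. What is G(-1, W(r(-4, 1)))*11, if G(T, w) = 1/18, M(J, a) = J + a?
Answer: 11/18 ≈ 0.61111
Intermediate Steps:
W(O) = √(O + 1/(3 + O)) (W(O) = √(O + (0 + 1/(O + 3))) = √(O + (0 + 1/(3 + O))) = √(O + 1/(3 + O)))
G(T, w) = 1/18
G(-1, W(r(-4, 1)))*11 = (1/18)*11 = 11/18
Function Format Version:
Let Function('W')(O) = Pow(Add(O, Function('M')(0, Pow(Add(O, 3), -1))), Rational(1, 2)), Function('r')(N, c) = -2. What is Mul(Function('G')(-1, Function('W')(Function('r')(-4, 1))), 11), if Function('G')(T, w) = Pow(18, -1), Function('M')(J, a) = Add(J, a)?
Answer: Rational(11, 18) ≈ 0.61111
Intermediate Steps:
Function('W')(O) = Pow(Add(O, Pow(Add(3, O), -1)), Rational(1, 2)) (Function('W')(O) = Pow(Add(O, Add(0, Pow(Add(O, 3), -1))), Rational(1, 2)) = Pow(Add(O, Add(0, Pow(Add(3, O), -1))), Rational(1, 2)) = Pow(Add(O, Pow(Add(3, O), -1)), Rational(1, 2)))
Function('G')(T, w) = Rational(1, 18)
Mul(Function('G')(-1, Function('W')(Function('r')(-4, 1))), 11) = Mul(Rational(1, 18), 11) = Rational(11, 18)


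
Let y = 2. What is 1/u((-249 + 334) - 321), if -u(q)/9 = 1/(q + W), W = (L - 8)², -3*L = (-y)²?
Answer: 1340/81 ≈ 16.543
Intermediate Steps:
L = -4/3 (L = -(-1*2)²/3 = -⅓*(-2)² = -⅓*4 = -4/3 ≈ -1.3333)
W = 784/9 (W = (-4/3 - 8)² = (-28/3)² = 784/9 ≈ 87.111)
u(q) = -9/(784/9 + q) (u(q) = -9/(q + 784/9) = -9/(784/9 + q))
1/u((-249 + 334) - 321) = 1/(-81/(784 + 9*((-249 + 334) - 321))) = 1/(-81/(784 + 9*(85 - 321))) = 1/(-81/(784 + 9*(-236))) = 1/(-81/(784 - 2124)) = 1/(-81/(-1340)) = 1/(-81*(-1/1340)) = 1/(81/1340) = 1340/81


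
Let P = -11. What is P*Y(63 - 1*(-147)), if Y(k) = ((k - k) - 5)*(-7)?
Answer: -385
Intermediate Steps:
Y(k) = 35 (Y(k) = (0 - 5)*(-7) = -5*(-7) = 35)
P*Y(63 - 1*(-147)) = -11*35 = -385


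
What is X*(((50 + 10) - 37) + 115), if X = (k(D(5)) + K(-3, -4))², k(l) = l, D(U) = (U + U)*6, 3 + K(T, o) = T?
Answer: 402408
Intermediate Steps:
K(T, o) = -3 + T
D(U) = 12*U (D(U) = (2*U)*6 = 12*U)
X = 2916 (X = (12*5 + (-3 - 3))² = (60 - 6)² = 54² = 2916)
X*(((50 + 10) - 37) + 115) = 2916*(((50 + 10) - 37) + 115) = 2916*((60 - 37) + 115) = 2916*(23 + 115) = 2916*138 = 402408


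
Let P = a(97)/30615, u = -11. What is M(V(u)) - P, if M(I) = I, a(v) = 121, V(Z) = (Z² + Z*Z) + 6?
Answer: 7592399/30615 ≈ 248.00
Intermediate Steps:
V(Z) = 6 + 2*Z² (V(Z) = (Z² + Z²) + 6 = 2*Z² + 6 = 6 + 2*Z²)
P = 121/30615 ≈ 0.0039523
M(V(u)) - P = (6 + 2*(-11)²) - 1*121/30615 = (6 + 2*121) - 121/30615 = (6 + 242) - 121/30615 = 248 - 121/30615 = 7592399/30615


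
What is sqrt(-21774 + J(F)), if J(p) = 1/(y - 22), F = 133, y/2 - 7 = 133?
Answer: I*sqrt(1449364278)/258 ≈ 147.56*I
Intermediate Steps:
y = 280 (y = 14 + 2*133 = 14 + 266 = 280)
J(p) = 1/258 (J(p) = 1/(280 - 22) = 1/258)
sqrt(-21774 + J(F)) = sqrt(-21774 + 1/258) = sqrt(-5617691/258) = I*sqrt(1449364278)/258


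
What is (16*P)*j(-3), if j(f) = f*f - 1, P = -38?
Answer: -4864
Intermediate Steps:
j(f) = -1 + f**2 (j(f) = f**2 - 1 = -1 + f**2)
(16*P)*j(-3) = (16*(-38))*(-1 + (-3)**2) = -608*(-1 + 9) = -608*8 = -4864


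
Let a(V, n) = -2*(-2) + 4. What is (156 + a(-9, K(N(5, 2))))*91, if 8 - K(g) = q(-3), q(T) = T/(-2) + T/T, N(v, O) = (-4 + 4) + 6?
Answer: 14924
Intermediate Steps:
N(v, O) = 6 (N(v, O) = 0 + 6 = 6)
q(T) = 1 - T/2 (q(T) = T*(-½) + 1 = -T/2 + 1 = 1 - T/2)
K(g) = 11/2 (K(g) = 8 - (1 - ½*(-3)) = 8 - (1 + 3/2) = 8 - 1*5/2 = 8 - 5/2 = 11/2)
a(V, n) = 8 (a(V, n) = 4 + 4 = 8)
(156 + a(-9, K(N(5, 2))))*91 = (156 + 8)*91 = 164*91 = 14924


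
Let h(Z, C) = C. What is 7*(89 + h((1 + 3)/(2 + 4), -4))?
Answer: 595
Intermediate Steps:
7*(89 + h((1 + 3)/(2 + 4), -4)) = 7*(89 - 4) = 7*85 = 595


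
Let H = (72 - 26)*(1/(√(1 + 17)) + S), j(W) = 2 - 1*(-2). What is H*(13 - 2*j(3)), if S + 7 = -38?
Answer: -10350 + 115*√2/3 ≈ -10296.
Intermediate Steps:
S = -45 (S = -7 - 38 = -45)
j(W) = 4 (j(W) = 2 + 2 = 4)
H = -2070 + 23*√2/3 (H = (72 - 26)*(1/(√(1 + 17)) - 45) = 46*(1/(√18) - 45) = 46*(1/(3*√2) - 45) = 46*(√2/6 - 45) = 46*(-45 + √2/6) = -2070 + 23*√2/3 ≈ -2059.2)
H*(13 - 2*j(3)) = (-2070 + 23*√2/3)*(13 - 2*4) = (-2070 + 23*√2/3)*(13 - 8) = (-2070 + 23*√2/3)*5 = -10350 + 115*√2/3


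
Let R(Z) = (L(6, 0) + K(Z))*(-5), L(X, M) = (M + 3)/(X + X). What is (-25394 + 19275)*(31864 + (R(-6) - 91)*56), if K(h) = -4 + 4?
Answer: -163365062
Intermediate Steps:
K(h) = 0
L(X, M) = (3 + M)/(2*X) (L(X, M) = (3 + M)/((2*X)) = (3 + M)*(1/(2*X)) = (3 + M)/(2*X))
R(Z) = -5/4 (R(Z) = ((½)*(3 + 0)/6 + 0)*(-5) = ((½)*(⅙)*3 + 0)*(-5) = (¼ + 0)*(-5) = (¼)*(-5) = -5/4)
(-25394 + 19275)*(31864 + (R(-6) - 91)*56) = (-25394 + 19275)*(31864 + (-5/4 - 91)*56) = -6119*(31864 - 369/4*56) = -6119*(31864 - 5166) = -6119*26698 = -163365062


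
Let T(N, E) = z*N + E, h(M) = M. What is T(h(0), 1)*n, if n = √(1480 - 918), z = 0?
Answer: √562 ≈ 23.707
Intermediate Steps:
T(N, E) = E (T(N, E) = 0*N + E = 0 + E = E)
n = √562 ≈ 23.707
T(h(0), 1)*n = 1*√562 = √562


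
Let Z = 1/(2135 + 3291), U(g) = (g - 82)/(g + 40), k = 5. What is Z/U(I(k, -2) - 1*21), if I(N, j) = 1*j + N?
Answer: -11/271300 ≈ -4.0546e-5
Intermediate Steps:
I(N, j) = N + j (I(N, j) = j + N = N + j)
U(g) = (-82 + g)/(40 + g)
Z = 1/5426 ≈ 0.00018430
Z/U(I(k, -2) - 1*21) = 1/(5426*(((-82 + ((5 - 2) - 1*21))/(40 + ((5 - 2) - 1*21))))) = 1/(5426*(((-82 + (3 - 21))/(40 + (3 - 21))))) = 1/(5426*(((-82 - 18)/(40 - 18)))) = 1/(5426*((-100/22))) = 1/(5426*(((1/22)*(-100)))) = 1/(5426*(-50/11)) = (1/5426)*(-11/50) = -11/271300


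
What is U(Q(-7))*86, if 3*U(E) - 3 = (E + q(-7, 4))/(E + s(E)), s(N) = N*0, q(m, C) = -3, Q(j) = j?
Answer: 2666/21 ≈ 126.95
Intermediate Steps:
s(N) = 0
U(E) = 1 + (-3 + E)/(3*E) (U(E) = 1 + ((E - 3)/(E + 0))/3 = 1 + ((-3 + E)/E)/3 = 1 + (-3 + E)/(3*E))
U(Q(-7))*86 = (4/3 - 1/(-7))*86 = (4/3 - 1*(-1/7))*86 = (4/3 + 1/7)*86 = (31/21)*86 = 2666/21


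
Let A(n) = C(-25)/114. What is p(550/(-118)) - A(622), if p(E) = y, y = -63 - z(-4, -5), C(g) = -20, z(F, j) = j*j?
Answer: -5006/57 ≈ -87.825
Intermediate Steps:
z(F, j) = j²
y = -88 (y = -63 - 1*(-5)² = -63 - 1*25 = -63 - 25 = -88)
p(E) = -88
A(n) = -10/57 (A(n) = -20/114 = -20*1/114 = -10/57)
p(550/(-118)) - A(622) = -88 - 1*(-10/57) = -88 + 10/57 = -5006/57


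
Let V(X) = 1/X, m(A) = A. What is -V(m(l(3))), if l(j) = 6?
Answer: -⅙ ≈ -0.16667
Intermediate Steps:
-V(m(l(3))) = -1/6 = -1*⅙ = -⅙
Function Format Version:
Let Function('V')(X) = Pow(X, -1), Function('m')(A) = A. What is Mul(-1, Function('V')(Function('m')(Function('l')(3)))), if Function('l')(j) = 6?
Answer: Rational(-1, 6) ≈ -0.16667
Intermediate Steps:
Mul(-1, Function('V')(Function('m')(Function('l')(3)))) = Mul(-1, Pow(6, -1)) = Mul(-1, Rational(1, 6)) = Rational(-1, 6)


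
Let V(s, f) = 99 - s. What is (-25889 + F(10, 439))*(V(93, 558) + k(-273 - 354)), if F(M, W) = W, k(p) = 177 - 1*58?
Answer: -3181250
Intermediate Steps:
k(p) = 119 (k(p) = 177 - 58 = 119)
(-25889 + F(10, 439))*(V(93, 558) + k(-273 - 354)) = (-25889 + 439)*((99 - 1*93) + 119) = -25450*((99 - 93) + 119) = -25450*(6 + 119) = -25450*125 = -3181250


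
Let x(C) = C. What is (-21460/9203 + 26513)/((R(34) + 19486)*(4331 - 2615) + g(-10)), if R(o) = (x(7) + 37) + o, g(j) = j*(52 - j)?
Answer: 243977679/308955790412 ≈ 0.00078969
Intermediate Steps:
R(o) = 44 + o (R(o) = (7 + 37) + o = 44 + o)
(-21460/9203 + 26513)/((R(34) + 19486)*(4331 - 2615) + g(-10)) = (-21460/9203 + 26513)/(((44 + 34) + 19486)*(4331 - 2615) - 10*(52 - 1*(-10))) = (-21460*1/9203 + 26513)/((78 + 19486)*1716 - 10*(52 + 10)) = (-21460/9203 + 26513)/(19564*1716 - 10*62) = 243977679/(9203*(33571824 - 620)) = (243977679/9203)/33571204 = (243977679/9203)*(1/33571204) = 243977679/308955790412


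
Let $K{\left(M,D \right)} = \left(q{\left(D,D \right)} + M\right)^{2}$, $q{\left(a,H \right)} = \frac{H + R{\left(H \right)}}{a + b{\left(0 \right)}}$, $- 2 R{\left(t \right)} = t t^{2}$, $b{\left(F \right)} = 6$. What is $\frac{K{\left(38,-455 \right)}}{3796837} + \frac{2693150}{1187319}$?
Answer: $\frac{10535441324187386664839}{3635314963173259212} \approx 2898.1$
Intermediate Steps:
$R{\left(t \right)} = - \frac{t^{3}}{2}$ ($R{\left(t \right)} = - \frac{t t^{2}}{2} = - \frac{t^{3}}{2}$)
$q{\left(a,H \right)} = \frac{H - \frac{H^{3}}{2}}{6 + a}$ ($q{\left(a,H \right)} = \frac{H - \frac{H^{3}}{2}}{a + 6} = \frac{H - \frac{H^{3}}{2}}{6 + a}$)
$K{\left(M,D \right)} = \left(M + \frac{D \left(2 - D^{2}\right)}{2 \left(6 + D\right)}\right)^{2}$ ($K{\left(M,D \right)} = \left(\frac{D \left(2 - D^{2}\right)}{2 \left(6 + D\right)} + M\right)^{2} = \left(M + \frac{D \left(2 - D^{2}\right)}{2 \left(6 + D\right)}\right)^{2}$)
$\frac{K{\left(38,-455 \right)}}{3796837} + \frac{2693150}{1187319} = \frac{\left(38 - \frac{\frac{\left(-455\right)^{3}}{2} - -455}{6 - 455}\right)^{2}}{3796837} + \frac{2693150}{1187319} = \left(38 - \frac{\frac{1}{2} \left(-94196375\right) + 455}{-449}\right)^{2} \cdot \frac{1}{3796837} + 2693150 \cdot \frac{1}{1187319} = \left(38 - - \frac{- \frac{94196375}{2} + 455}{449}\right)^{2} \cdot \frac{1}{3796837} + \frac{2693150}{1187319} = \left(38 - \left(- \frac{1}{449}\right) \left(- \frac{94195465}{2}\right)\right)^{2} \cdot \frac{1}{3796837} + \frac{2693150}{1187319} = \left(38 - \frac{94195465}{898}\right)^{2} \cdot \frac{1}{3796837} + \frac{2693150}{1187319} = \left(- \frac{94161341}{898}\right)^{2} \cdot \frac{1}{3796837} + \frac{2693150}{1187319} = \frac{8866358138918281}{806404} \cdot \frac{1}{3796837} + \frac{2693150}{1187319} = \frac{8866358138918281}{3061784544148} + \frac{2693150}{1187319} = \frac{10535441324187386664839}{3635314963173259212}$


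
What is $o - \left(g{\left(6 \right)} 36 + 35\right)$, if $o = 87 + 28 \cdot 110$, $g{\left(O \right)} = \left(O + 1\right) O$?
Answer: $1620$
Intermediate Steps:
$g{\left(O \right)} = O \left(1 + O\right)$ ($g{\left(O \right)} = \left(1 + O\right) O = O \left(1 + O\right)$)
$o = 3167$ ($o = 87 + 3080 = 3167$)
$o - \left(g{\left(6 \right)} 36 + 35\right) = 3167 - \left(6 \left(1 + 6\right) 36 + 35\right) = 3167 - \left(6 \cdot 7 \cdot 36 + 35\right) = 3167 - \left(42 \cdot 36 + 35\right) = 3167 - \left(1512 + 35\right) = 3167 - 1547 = 1620$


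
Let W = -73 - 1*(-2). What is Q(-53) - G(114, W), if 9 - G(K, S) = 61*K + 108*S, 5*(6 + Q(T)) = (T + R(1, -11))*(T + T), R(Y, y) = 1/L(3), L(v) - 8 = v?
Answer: 21597/55 ≈ 392.67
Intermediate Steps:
L(v) = 8 + v
R(Y, y) = 1/11 (R(Y, y) = 1/(8 + 3) = 1/11)
Q(T) = -6 + 2*T*(1/11 + T)/5 (Q(T) = -6 + ((T + 1/11)*(T + T))/5 = -6 + ((1/11 + T)*(2*T))/5 = -6 + (2*T*(1/11 + T))/5 = -6 + 2*T*(1/11 + T)/5)
W = -71 (W = -73 + 2 = -71)
G(K, S) = 9 - 108*S - 61*K (G(K, S) = 9 - (61*K + 108*S) = 9 + (-108*S - 61*K) = 9 - 108*S - 61*K)
Q(-53) - G(114, W) = (-6 + (⅖)*(-53)² + (2/55)*(-53)) - (9 - 108*(-71) - 61*114) = (-6 + (⅖)*2809 - 106/55) - (9 + 7668 - 6954) = (-6 + 5618/5 - 106/55) - 1*723 = 61362/55 - 723 = 21597/55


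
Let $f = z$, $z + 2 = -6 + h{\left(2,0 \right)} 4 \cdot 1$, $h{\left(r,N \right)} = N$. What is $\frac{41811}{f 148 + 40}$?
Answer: $- \frac{3801}{104} \approx -36.548$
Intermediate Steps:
$z = -8$ ($z = -2 - \left(6 + 0 \cdot 4 \cdot 1\right) = -2 + \left(-6 + 0 \cdot 4\right) = -2 + \left(-6 + 0\right) = -2 - 6 = -8$)
$f = -8$
$\frac{41811}{f 148 + 40} = \frac{41811}{\left(-8\right) 148 + 40} = \frac{41811}{-1184 + 40} = \frac{41811}{-1144} = 41811 \left(- \frac{1}{1144}\right) = - \frac{3801}{104}$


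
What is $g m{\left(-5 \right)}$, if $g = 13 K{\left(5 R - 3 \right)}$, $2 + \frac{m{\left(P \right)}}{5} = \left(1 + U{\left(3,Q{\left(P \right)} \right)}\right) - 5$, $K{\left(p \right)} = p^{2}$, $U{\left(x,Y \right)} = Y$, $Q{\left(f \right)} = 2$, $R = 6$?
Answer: $-189540$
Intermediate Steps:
$m{\left(P \right)} = -20$ ($m{\left(P \right)} = -10 + 5 \left(\left(1 + 2\right) - 5\right) = -10 + 5 \left(3 - 5\right) = -10 + 5 \left(-2\right) = -10 - 10 = -20$)
$g = 9477$ ($g = 13 \left(5 \cdot 6 - 3\right)^{2} = 13 \left(30 - 3\right)^{2} = 13 \cdot 27^{2} = 13 \cdot 729 = 9477$)
$g m{\left(-5 \right)} = 9477 \left(-20\right) = -189540$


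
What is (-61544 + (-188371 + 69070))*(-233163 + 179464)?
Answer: 9711195655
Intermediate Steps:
(-61544 + (-188371 + 69070))*(-233163 + 179464) = (-61544 - 119301)*(-53699) = -180845*(-53699) = 9711195655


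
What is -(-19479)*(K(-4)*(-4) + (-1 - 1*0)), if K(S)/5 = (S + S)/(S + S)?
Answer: -409059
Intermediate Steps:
K(S) = 5 (K(S) = 5*((S + S)/(S + S)) = 5*((2*S)/((2*S))) = 5*((2*S)*(1/(2*S))) = 5*1 = 5)
-(-19479)*(K(-4)*(-4) + (-1 - 1*0)) = -(-19479)*(5*(-4) + (-1 - 1*0)) = -(-19479)*(-20 + (-1 + 0)) = -(-19479)*(-20 - 1) = -(-19479)*(-21) = -1*409059 = -409059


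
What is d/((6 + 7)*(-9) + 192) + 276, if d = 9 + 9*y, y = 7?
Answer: 6924/25 ≈ 276.96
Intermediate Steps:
d = 72 (d = 9 + 9*7 = 9 + 63 = 72)
d/((6 + 7)*(-9) + 192) + 276 = 72/((6 + 7)*(-9) + 192) + 276 = 72/(13*(-9) + 192) + 276 = 72/(-117 + 192) + 276 = 72/75 + 276 = (1/75)*72 + 276 = 24/25 + 276 = 6924/25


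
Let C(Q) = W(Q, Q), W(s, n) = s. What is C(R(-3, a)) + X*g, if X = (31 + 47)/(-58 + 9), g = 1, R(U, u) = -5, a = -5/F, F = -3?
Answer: -323/49 ≈ -6.5918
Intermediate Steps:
a = 5/3 (a = -5/(-3) = -5*(-⅓) = 5/3 ≈ 1.6667)
C(Q) = Q
X = -78/49 (X = 78/(-49) = 78*(-1/49) = -78/49 ≈ -1.5918)
C(R(-3, a)) + X*g = -5 - 78/49*1 = -5 - 78/49 = -323/49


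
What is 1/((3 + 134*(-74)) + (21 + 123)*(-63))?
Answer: -1/18985 ≈ -5.2673e-5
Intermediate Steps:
1/((3 + 134*(-74)) + (21 + 123)*(-63)) = 1/((3 - 9916) + 144*(-63)) = 1/(-9913 - 9072) = 1/(-18985) = -1/18985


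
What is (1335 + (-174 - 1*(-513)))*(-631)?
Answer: -1056294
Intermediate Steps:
(1335 + (-174 - 1*(-513)))*(-631) = (1335 + (-174 + 513))*(-631) = (1335 + 339)*(-631) = 1674*(-631) = -1056294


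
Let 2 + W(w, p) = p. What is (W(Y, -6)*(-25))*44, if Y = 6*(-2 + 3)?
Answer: 8800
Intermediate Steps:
Y = 6 (Y = 6*1 = 6)
W(w, p) = -2 + p
(W(Y, -6)*(-25))*44 = ((-2 - 6)*(-25))*44 = -8*(-25)*44 = 200*44 = 8800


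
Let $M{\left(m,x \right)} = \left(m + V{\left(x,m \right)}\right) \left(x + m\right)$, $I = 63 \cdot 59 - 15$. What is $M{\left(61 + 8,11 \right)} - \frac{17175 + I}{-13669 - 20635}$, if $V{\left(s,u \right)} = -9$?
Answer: $\frac{164680077}{34304} \approx 4800.6$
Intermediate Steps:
$I = 3702$ ($I = 3717 - 15 = 3702$)
$M{\left(m,x \right)} = \left(-9 + m\right) \left(m + x\right)$ ($M{\left(m,x \right)} = \left(m - 9\right) \left(x + m\right) = \left(-9 + m\right) \left(m + x\right)$)
$M{\left(61 + 8,11 \right)} - \frac{17175 + I}{-13669 - 20635} = \left(\left(61 + 8\right)^{2} - 9 \left(61 + 8\right) - 99 + \left(61 + 8\right) 11\right) - \frac{17175 + 3702}{-13669 - 20635} = \left(69^{2} - 621 - 99 + 69 \cdot 11\right) - \frac{20877}{-34304} = \left(4761 - 621 - 99 + 759\right) - 20877 \left(- \frac{1}{34304}\right) = 4800 - - \frac{20877}{34304} = 4800 + \frac{20877}{34304} = \frac{164680077}{34304}$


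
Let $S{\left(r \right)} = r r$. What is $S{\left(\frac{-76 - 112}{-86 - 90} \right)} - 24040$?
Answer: $- \frac{46539231}{1936} \approx -24039.0$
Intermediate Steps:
$S{\left(r \right)} = r^{2}$
$S{\left(\frac{-76 - 112}{-86 - 90} \right)} - 24040 = \left(\frac{-76 - 112}{-86 - 90}\right)^{2} - 24040 = \left(- \frac{188}{-176}\right)^{2} - 24040 = \left(\left(-188\right) \left(- \frac{1}{176}\right)\right)^{2} - 24040 = \left(\frac{47}{44}\right)^{2} - 24040 = \frac{2209}{1936} - 24040 = - \frac{46539231}{1936}$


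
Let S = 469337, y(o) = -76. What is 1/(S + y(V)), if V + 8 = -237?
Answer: 1/469261 ≈ 2.1310e-6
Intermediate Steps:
V = -245 (V = -8 - 237 = -245)
1/(S + y(V)) = 1/(469337 - 76) = 1/469261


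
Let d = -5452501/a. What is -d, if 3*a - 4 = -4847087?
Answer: -16357503/4847083 ≈ -3.3747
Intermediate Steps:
a = -4847083/3 (a = 4/3 + (1/3)*(-4847087) = 4/3 - 4847087/3 = -4847083/3 ≈ -1.6157e+6)
d = 16357503/4847083 (d = -5452501/(-4847083/3) = -5452501*(-3/4847083) = 16357503/4847083 ≈ 3.3747)
-d = -1*16357503/4847083 = -16357503/4847083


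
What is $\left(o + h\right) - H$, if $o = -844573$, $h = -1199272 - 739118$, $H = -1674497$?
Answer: $-1108466$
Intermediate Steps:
$h = -1938390$ ($h = -1199272 - 739118 = -1938390$)
$\left(o + h\right) - H = \left(-844573 - 1938390\right) - -1674497 = -2782963 + 1674497 = -1108466$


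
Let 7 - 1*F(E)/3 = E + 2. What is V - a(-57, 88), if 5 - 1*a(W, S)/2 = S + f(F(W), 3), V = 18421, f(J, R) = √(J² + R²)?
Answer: 18587 + 6*√3845 ≈ 18959.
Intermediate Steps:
F(E) = 15 - 3*E (F(E) = 21 - 3*(E + 2) = 21 - 3*(2 + E) = 21 + (-6 - 3*E) = 15 - 3*E)
a(W, S) = 10 - 2*S - 2*√(9 + (15 - 3*W)²) (a(W, S) = 10 - 2*(S + √((15 - 3*W)² + 3²)) = 10 - 2*(S + √((15 - 3*W)² + 9)) = 10 - 2*(S + √(9 + (15 - 3*W)²)) = 10 + (-2*S - 2*√(9 + (15 - 3*W)²)) = 10 - 2*S - 2*√(9 + (15 - 3*W)²))
V - a(-57, 88) = 18421 - (10 - 6*√(1 + (-5 - 57)²) - 2*88) = 18421 - (10 - 6*√(1 + (-62)²) - 176) = 18421 - (10 - 6*√(1 + 3844) - 176) = 18421 - (10 - 6*√3845 - 176) = 18421 - (-166 - 6*√3845) = 18421 + (166 + 6*√3845) = 18587 + 6*√3845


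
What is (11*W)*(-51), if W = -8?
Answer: 4488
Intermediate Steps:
(11*W)*(-51) = (11*(-8))*(-51) = -88*(-51) = 4488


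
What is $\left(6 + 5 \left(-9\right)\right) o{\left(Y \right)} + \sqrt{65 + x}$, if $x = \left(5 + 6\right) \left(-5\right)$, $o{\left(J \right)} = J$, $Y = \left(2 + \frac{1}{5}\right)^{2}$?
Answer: $- \frac{4719}{25} + \sqrt{10} \approx -185.6$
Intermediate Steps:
$Y = \frac{121}{25}$ ($Y = \left(2 + \frac{1}{5}\right)^{2} = \left(\frac{11}{5}\right)^{2} = \frac{121}{25} \approx 4.84$)
$x = -55$ ($x = 11 \left(-5\right) = -55$)
$\left(6 + 5 \left(-9\right)\right) o{\left(Y \right)} + \sqrt{65 + x} = \left(6 + 5 \left(-9\right)\right) \frac{121}{25} + \sqrt{65 - 55} = \left(6 - 45\right) \frac{121}{25} + \sqrt{10} = \left(-39\right) \frac{121}{25} + \sqrt{10} = - \frac{4719}{25} + \sqrt{10}$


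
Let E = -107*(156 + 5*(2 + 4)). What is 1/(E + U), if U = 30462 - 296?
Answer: 1/10264 ≈ 9.7428e-5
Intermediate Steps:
U = 30166
E = -19902 (E = -107*(156 + 5*6) = -107*(156 + 30) = -107*186 = -19902)
1/(E + U) = 1/(-19902 + 30166) = 1/10264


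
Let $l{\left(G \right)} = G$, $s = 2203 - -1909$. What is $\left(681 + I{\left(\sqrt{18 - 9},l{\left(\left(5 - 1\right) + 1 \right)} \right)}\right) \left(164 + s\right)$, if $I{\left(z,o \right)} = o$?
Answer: $2933336$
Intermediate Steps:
$s = 4112$ ($s = 2203 + 1909 = 4112$)
$\left(681 + I{\left(\sqrt{18 - 9},l{\left(\left(5 - 1\right) + 1 \right)} \right)}\right) \left(164 + s\right) = \left(681 + \left(\left(5 - 1\right) + 1\right)\right) \left(164 + 4112\right) = \left(681 + \left(4 + 1\right)\right) 4276 = \left(681 + 5\right) 4276 = 686 \cdot 4276 = 2933336$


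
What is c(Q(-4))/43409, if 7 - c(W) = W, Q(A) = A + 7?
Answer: 4/43409 ≈ 9.2147e-5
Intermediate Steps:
Q(A) = 7 + A
c(W) = 7 - W
c(Q(-4))/43409 = (7 - (7 - 4))/43409 = (7 - 1*3)*(1/43409) = (7 - 3)*(1/43409) = 4*(1/43409) = 4/43409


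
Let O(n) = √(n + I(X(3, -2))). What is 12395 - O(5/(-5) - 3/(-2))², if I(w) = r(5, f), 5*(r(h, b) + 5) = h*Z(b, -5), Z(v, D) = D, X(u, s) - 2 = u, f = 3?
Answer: 24809/2 ≈ 12405.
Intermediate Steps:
X(u, s) = 2 + u
r(h, b) = -5 - h (r(h, b) = -5 + (h*(-5))/5 = -5 + (-5*h)/5 = -5 - h)
I(w) = -10 (I(w) = -5 - 1*5 = -5 - 5 = -10)
O(n) = √(-10 + n) (O(n) = √(n - 10) = √(-10 + n))
12395 - O(5/(-5) - 3/(-2))² = 12395 - (√(-10 + (5/(-5) - 3/(-2))))² = 12395 - (√(-10 + (5*(-⅕) - 3*(-½))))² = 12395 - (√(-10 + (-1 + 3/2)))² = 12395 - (√(-10 + ½))² = 12395 - (√(-19/2))² = 12395 - (I*√38/2)² = 12395 - 1*(-19/2) = 12395 + 19/2 = 24809/2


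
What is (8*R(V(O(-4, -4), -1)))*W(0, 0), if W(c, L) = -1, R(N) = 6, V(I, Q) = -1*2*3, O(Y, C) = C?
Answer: -48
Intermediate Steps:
V(I, Q) = -6 (V(I, Q) = -2*3 = -6)
(8*R(V(O(-4, -4), -1)))*W(0, 0) = (8*6)*(-1) = 48*(-1) = -48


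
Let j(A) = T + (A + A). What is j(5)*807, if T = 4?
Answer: 11298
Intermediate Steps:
j(A) = 4 + 2*A (j(A) = 4 + (A + A) = 4 + 2*A)
j(5)*807 = (4 + 2*5)*807 = (4 + 10)*807 = 14*807 = 11298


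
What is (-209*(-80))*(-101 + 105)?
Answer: 66880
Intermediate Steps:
(-209*(-80))*(-101 + 105) = 16720*4 = 66880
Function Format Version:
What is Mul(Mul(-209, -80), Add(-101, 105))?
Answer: 66880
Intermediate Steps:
Mul(Mul(-209, -80), Add(-101, 105)) = Mul(16720, 4) = 66880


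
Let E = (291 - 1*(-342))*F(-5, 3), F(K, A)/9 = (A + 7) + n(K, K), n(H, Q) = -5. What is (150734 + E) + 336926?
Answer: 516145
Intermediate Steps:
F(K, A) = 18 + 9*A (F(K, A) = 9*((A + 7) - 5) = 9*((7 + A) - 5) = 9*(2 + A) = 18 + 9*A)
E = 28485 (E = (291 - 1*(-342))*(18 + 9*3) = (291 + 342)*(18 + 27) = 633*45 = 28485)
(150734 + E) + 336926 = (150734 + 28485) + 336926 = 179219 + 336926 = 516145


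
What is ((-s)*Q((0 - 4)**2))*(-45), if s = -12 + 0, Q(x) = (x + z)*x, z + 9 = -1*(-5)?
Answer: -103680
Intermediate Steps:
z = -4 (z = -9 - 1*(-5) = -9 + 5 = -4)
Q(x) = x*(-4 + x) (Q(x) = (x - 4)*x = (-4 + x)*x = x*(-4 + x))
s = -12
((-s)*Q((0 - 4)**2))*(-45) = ((-1*(-12))*((0 - 4)**2*(-4 + (0 - 4)**2)))*(-45) = (12*((-4)**2*(-4 + (-4)**2)))*(-45) = (12*(16*(-4 + 16)))*(-45) = (12*(16*12))*(-45) = (12*192)*(-45) = 2304*(-45) = -103680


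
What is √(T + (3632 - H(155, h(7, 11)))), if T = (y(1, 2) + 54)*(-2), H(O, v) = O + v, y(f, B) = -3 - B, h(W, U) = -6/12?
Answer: 3*√1502/2 ≈ 58.133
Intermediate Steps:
h(W, U) = -½ (h(W, U) = -6*1/12 = -½)
T = -98 (T = ((-3 - 1*2) + 54)*(-2) = ((-3 - 2) + 54)*(-2) = (-5 + 54)*(-2) = 49*(-2) = -98)
√(T + (3632 - H(155, h(7, 11)))) = √(-98 + (3632 - (155 - ½))) = √(-98 + (3632 - 1*309/2)) = √(-98 + (3632 - 309/2)) = √(-98 + 6955/2) = √(6759/2) = 3*√1502/2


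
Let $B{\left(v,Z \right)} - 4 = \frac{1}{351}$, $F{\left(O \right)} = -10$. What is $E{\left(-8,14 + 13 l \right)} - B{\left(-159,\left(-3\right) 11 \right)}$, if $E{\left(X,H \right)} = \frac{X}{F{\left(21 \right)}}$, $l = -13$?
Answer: $- \frac{5621}{1755} \approx -3.2029$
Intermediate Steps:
$B{\left(v,Z \right)} = \frac{1405}{351}$ ($B{\left(v,Z \right)} = 4 + \frac{1}{351} = \frac{1405}{351}$)
$E{\left(X,H \right)} = - \frac{X}{10}$ ($E{\left(X,H \right)} = \frac{X}{-10} = X \left(- \frac{1}{10}\right) = - \frac{X}{10}$)
$E{\left(-8,14 + 13 l \right)} - B{\left(-159,\left(-3\right) 11 \right)} = \left(- \frac{1}{10}\right) \left(-8\right) - \frac{1405}{351} = \frac{4}{5} - \frac{1405}{351} = - \frac{5621}{1755}$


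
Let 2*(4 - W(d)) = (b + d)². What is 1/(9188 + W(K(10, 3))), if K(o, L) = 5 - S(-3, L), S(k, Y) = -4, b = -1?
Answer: 1/9160 ≈ 0.00010917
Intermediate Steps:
K(o, L) = 9 (K(o, L) = 5 - 1*(-4) = 5 + 4 = 9)
W(d) = 4 - (-1 + d)²/2
1/(9188 + W(K(10, 3))) = 1/(9188 + (4 - (-1 + 9)²/2)) = 1/(9188 + (4 - ½*8²)) = 1/(9188 + (4 - ½*64)) = 1/(9188 + (4 - 32)) = 1/(9188 - 28) = 1/9160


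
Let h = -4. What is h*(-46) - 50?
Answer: 134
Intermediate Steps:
h*(-46) - 50 = -4*(-46) - 50 = 184 - 50 = 134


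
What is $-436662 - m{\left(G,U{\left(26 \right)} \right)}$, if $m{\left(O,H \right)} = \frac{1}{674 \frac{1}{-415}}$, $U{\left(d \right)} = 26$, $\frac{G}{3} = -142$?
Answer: $- \frac{294309773}{674} \approx -4.3666 \cdot 10^{5}$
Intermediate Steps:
$G = -426$ ($G = 3 \left(-142\right) = -426$)
$m{\left(O,H \right)} = - \frac{415}{674}$ ($m{\left(O,H \right)} = \frac{1}{674 \left(- \frac{1}{415}\right)} = \frac{1}{- \frac{674}{415}} = - \frac{415}{674}$)
$-436662 - m{\left(G,U{\left(26 \right)} \right)} = -436662 - - \frac{415}{674} = -436662 + \frac{415}{674} = - \frac{294309773}{674}$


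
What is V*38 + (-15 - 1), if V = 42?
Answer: 1580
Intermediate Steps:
V*38 + (-15 - 1) = 42*38 + (-15 - 1) = 1596 - 16 = 1580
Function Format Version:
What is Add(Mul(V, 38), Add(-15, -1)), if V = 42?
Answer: 1580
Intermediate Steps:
Add(Mul(V, 38), Add(-15, -1)) = Add(Mul(42, 38), Add(-15, -1)) = Add(1596, -16) = 1580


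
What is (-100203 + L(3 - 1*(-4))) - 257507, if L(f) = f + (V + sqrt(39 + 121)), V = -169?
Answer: -357872 + 4*sqrt(10) ≈ -3.5786e+5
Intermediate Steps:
L(f) = -169 + f + 4*sqrt(10) (L(f) = f + (-169 + sqrt(39 + 121)) = f + (-169 + sqrt(160)) = f + (-169 + 4*sqrt(10)) = -169 + f + 4*sqrt(10))
(-100203 + L(3 - 1*(-4))) - 257507 = (-100203 + (-169 + (3 - 1*(-4)) + 4*sqrt(10))) - 257507 = (-100203 + (-169 + (3 + 4) + 4*sqrt(10))) - 257507 = (-100203 + (-169 + 7 + 4*sqrt(10))) - 257507 = (-100203 + (-162 + 4*sqrt(10))) - 257507 = (-100365 + 4*sqrt(10)) - 257507 = -357872 + 4*sqrt(10)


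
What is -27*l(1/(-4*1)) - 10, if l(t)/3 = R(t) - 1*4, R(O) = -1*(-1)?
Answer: 233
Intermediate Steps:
R(O) = 1
l(t) = -9 (l(t) = 3*(1 - 1*4) = 3*(1 - 4) = 3*(-3) = -9)
-27*l(1/(-4*1)) - 10 = -27*(-9) - 10 = 243 - 10 = 233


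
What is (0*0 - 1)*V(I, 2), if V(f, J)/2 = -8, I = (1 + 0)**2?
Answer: 16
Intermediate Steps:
I = 1 (I = 1**2 = 1)
V(f, J) = -16 (V(f, J) = 2*(-8) = -16)
(0*0 - 1)*V(I, 2) = (0*0 - 1)*(-16) = (0 - 1)*(-16) = -1*(-16) = 16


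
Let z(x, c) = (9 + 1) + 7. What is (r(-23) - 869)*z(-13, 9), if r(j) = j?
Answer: -15164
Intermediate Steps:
z(x, c) = 17 (z(x, c) = 10 + 7 = 17)
(r(-23) - 869)*z(-13, 9) = (-23 - 869)*17 = -892*17 = -15164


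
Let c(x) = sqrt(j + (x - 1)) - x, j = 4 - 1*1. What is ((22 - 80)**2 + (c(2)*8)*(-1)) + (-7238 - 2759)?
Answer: -6633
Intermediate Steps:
j = 3 (j = 4 - 1 = 3)
c(x) = sqrt(2 + x) - x (c(x) = sqrt(3 + (x - 1)) - x = sqrt(3 + (-1 + x)) - x = sqrt(2 + x) - x)
((22 - 80)**2 + (c(2)*8)*(-1)) + (-7238 - 2759) = ((22 - 80)**2 + ((sqrt(2 + 2) - 1*2)*8)*(-1)) + (-7238 - 2759) = ((-58)**2 + ((sqrt(4) - 2)*8)*(-1)) - 9997 = (3364 + ((2 - 2)*8)*(-1)) - 9997 = (3364 + (0*8)*(-1)) - 9997 = (3364 + 0*(-1)) - 9997 = (3364 + 0) - 9997 = 3364 - 9997 = -6633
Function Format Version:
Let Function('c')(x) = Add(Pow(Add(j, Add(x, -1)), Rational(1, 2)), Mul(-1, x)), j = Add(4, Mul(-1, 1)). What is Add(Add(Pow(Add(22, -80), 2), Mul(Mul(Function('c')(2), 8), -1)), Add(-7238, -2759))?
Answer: -6633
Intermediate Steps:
j = 3 (j = Add(4, -1) = 3)
Function('c')(x) = Add(Pow(Add(2, x), Rational(1, 2)), Mul(-1, x)) (Function('c')(x) = Add(Pow(Add(3, Add(x, -1)), Rational(1, 2)), Mul(-1, x)) = Add(Pow(Add(3, Add(-1, x)), Rational(1, 2)), Mul(-1, x)) = Add(Pow(Add(2, x), Rational(1, 2)), Mul(-1, x)))
Add(Add(Pow(Add(22, -80), 2), Mul(Mul(Function('c')(2), 8), -1)), Add(-7238, -2759)) = Add(Add(Pow(Add(22, -80), 2), Mul(Mul(Add(Pow(Add(2, 2), Rational(1, 2)), Mul(-1, 2)), 8), -1)), Add(-7238, -2759)) = Add(Add(Pow(-58, 2), Mul(Mul(Add(Pow(4, Rational(1, 2)), -2), 8), -1)), -9997) = Add(Add(3364, Mul(Mul(Add(2, -2), 8), -1)), -9997) = Add(Add(3364, Mul(Mul(0, 8), -1)), -9997) = Add(Add(3364, Mul(0, -1)), -9997) = Add(Add(3364, 0), -9997) = Add(3364, -9997) = -6633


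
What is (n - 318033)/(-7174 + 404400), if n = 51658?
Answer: -266375/397226 ≈ -0.67059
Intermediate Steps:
(n - 318033)/(-7174 + 404400) = (51658 - 318033)/(-7174 + 404400) = -266375/397226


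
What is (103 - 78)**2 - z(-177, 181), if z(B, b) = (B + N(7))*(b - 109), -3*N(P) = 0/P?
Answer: 13369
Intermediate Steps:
N(P) = 0 (N(P) = -0/P = -1/3*0 = 0)
z(B, b) = B*(-109 + b) (z(B, b) = (B + 0)*(b - 109) = B*(-109 + b))
(103 - 78)**2 - z(-177, 181) = (103 - 78)**2 - (-177)*(-109 + 181) = 25**2 - (-177)*72 = 625 - 1*(-12744) = 625 + 12744 = 13369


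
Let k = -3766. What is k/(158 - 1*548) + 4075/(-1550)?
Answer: 84961/12090 ≈ 7.0274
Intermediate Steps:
k/(158 - 1*548) + 4075/(-1550) = -3766/(158 - 1*548) + 4075/(-1550) = -3766/(158 - 548) + 4075*(-1/1550) = -3766/(-390) - 163/62 = -3766*(-1/390) - 163/62 = 1883/195 - 163/62 = 84961/12090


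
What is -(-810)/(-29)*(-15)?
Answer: 12150/29 ≈ 418.97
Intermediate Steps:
-(-810)/(-29)*(-15) = -(-810)*(-1)/29*(-15) = -45*18/29*(-15) = -810/29*(-15) = 12150/29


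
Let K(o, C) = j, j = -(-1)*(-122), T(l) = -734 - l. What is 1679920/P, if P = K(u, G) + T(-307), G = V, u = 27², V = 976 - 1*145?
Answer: -1679920/549 ≈ -3060.0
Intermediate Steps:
V = 831 (V = 976 - 145 = 831)
u = 729
G = 831
j = -122 (j = -1*122 = -122)
K(o, C) = -122
P = -549 (P = -122 + (-734 - 1*(-307)) = -122 + (-734 + 307) = -122 - 427 = -549)
1679920/P = 1679920/(-549) = 1679920*(-1/549) = -1679920/549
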